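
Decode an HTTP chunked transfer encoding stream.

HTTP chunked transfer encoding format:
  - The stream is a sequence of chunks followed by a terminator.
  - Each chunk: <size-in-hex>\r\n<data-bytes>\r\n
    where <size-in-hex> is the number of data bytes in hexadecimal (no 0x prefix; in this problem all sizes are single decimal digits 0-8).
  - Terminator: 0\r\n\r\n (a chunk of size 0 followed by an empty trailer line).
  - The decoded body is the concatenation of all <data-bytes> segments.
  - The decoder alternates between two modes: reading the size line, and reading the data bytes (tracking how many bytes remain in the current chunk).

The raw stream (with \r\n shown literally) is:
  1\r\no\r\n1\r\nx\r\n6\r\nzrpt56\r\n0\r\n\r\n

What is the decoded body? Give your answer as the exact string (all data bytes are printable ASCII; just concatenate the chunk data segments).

Chunk 1: stream[0..1]='1' size=0x1=1, data at stream[3..4]='o' -> body[0..1], body so far='o'
Chunk 2: stream[6..7]='1' size=0x1=1, data at stream[9..10]='x' -> body[1..2], body so far='ox'
Chunk 3: stream[12..13]='6' size=0x6=6, data at stream[15..21]='zrpt56' -> body[2..8], body so far='oxzrpt56'
Chunk 4: stream[23..24]='0' size=0 (terminator). Final body='oxzrpt56' (8 bytes)

Answer: oxzrpt56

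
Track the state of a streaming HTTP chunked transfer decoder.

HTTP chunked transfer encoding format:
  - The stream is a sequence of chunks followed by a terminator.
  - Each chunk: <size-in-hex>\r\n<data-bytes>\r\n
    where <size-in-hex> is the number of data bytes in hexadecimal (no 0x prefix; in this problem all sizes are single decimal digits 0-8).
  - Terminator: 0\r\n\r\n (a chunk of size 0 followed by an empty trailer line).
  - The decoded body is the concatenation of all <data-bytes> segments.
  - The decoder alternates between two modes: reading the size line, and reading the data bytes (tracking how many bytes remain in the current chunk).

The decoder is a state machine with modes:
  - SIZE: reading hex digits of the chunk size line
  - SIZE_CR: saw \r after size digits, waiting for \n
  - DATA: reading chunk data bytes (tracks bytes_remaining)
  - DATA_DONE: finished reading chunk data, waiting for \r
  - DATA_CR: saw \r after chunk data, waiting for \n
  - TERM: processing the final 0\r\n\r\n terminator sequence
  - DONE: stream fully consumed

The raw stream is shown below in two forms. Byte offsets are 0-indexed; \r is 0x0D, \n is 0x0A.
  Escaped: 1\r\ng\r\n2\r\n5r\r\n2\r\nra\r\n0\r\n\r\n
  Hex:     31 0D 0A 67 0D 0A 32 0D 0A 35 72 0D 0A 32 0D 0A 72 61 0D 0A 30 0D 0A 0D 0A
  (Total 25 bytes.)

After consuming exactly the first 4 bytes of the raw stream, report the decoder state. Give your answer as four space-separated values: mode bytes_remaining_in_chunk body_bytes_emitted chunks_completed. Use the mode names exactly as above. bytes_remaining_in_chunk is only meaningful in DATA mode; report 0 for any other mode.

Answer: DATA_DONE 0 1 0

Derivation:
Byte 0 = '1': mode=SIZE remaining=0 emitted=0 chunks_done=0
Byte 1 = 0x0D: mode=SIZE_CR remaining=0 emitted=0 chunks_done=0
Byte 2 = 0x0A: mode=DATA remaining=1 emitted=0 chunks_done=0
Byte 3 = 'g': mode=DATA_DONE remaining=0 emitted=1 chunks_done=0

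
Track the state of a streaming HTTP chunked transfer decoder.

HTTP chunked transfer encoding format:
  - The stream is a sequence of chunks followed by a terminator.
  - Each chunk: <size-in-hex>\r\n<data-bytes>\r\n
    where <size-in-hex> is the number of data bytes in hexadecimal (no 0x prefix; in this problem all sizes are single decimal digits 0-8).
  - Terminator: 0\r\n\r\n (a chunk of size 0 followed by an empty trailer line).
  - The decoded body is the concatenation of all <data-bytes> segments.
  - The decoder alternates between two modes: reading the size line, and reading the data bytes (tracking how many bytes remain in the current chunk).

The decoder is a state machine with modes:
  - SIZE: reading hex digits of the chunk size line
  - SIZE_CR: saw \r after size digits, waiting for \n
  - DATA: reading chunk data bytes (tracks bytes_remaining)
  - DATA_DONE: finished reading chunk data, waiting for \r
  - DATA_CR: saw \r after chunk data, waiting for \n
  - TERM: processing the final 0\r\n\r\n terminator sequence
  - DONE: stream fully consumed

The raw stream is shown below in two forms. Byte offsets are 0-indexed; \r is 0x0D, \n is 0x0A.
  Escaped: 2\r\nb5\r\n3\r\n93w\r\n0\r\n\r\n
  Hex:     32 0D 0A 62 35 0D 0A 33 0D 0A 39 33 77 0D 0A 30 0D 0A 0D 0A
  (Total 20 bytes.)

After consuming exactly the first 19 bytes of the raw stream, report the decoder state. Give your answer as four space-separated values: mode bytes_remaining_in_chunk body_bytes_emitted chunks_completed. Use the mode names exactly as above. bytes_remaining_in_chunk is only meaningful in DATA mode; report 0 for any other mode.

Answer: TERM 0 5 2

Derivation:
Byte 0 = '2': mode=SIZE remaining=0 emitted=0 chunks_done=0
Byte 1 = 0x0D: mode=SIZE_CR remaining=0 emitted=0 chunks_done=0
Byte 2 = 0x0A: mode=DATA remaining=2 emitted=0 chunks_done=0
Byte 3 = 'b': mode=DATA remaining=1 emitted=1 chunks_done=0
Byte 4 = '5': mode=DATA_DONE remaining=0 emitted=2 chunks_done=0
Byte 5 = 0x0D: mode=DATA_CR remaining=0 emitted=2 chunks_done=0
Byte 6 = 0x0A: mode=SIZE remaining=0 emitted=2 chunks_done=1
Byte 7 = '3': mode=SIZE remaining=0 emitted=2 chunks_done=1
Byte 8 = 0x0D: mode=SIZE_CR remaining=0 emitted=2 chunks_done=1
Byte 9 = 0x0A: mode=DATA remaining=3 emitted=2 chunks_done=1
Byte 10 = '9': mode=DATA remaining=2 emitted=3 chunks_done=1
Byte 11 = '3': mode=DATA remaining=1 emitted=4 chunks_done=1
Byte 12 = 'w': mode=DATA_DONE remaining=0 emitted=5 chunks_done=1
Byte 13 = 0x0D: mode=DATA_CR remaining=0 emitted=5 chunks_done=1
Byte 14 = 0x0A: mode=SIZE remaining=0 emitted=5 chunks_done=2
Byte 15 = '0': mode=SIZE remaining=0 emitted=5 chunks_done=2
Byte 16 = 0x0D: mode=SIZE_CR remaining=0 emitted=5 chunks_done=2
Byte 17 = 0x0A: mode=TERM remaining=0 emitted=5 chunks_done=2
Byte 18 = 0x0D: mode=TERM remaining=0 emitted=5 chunks_done=2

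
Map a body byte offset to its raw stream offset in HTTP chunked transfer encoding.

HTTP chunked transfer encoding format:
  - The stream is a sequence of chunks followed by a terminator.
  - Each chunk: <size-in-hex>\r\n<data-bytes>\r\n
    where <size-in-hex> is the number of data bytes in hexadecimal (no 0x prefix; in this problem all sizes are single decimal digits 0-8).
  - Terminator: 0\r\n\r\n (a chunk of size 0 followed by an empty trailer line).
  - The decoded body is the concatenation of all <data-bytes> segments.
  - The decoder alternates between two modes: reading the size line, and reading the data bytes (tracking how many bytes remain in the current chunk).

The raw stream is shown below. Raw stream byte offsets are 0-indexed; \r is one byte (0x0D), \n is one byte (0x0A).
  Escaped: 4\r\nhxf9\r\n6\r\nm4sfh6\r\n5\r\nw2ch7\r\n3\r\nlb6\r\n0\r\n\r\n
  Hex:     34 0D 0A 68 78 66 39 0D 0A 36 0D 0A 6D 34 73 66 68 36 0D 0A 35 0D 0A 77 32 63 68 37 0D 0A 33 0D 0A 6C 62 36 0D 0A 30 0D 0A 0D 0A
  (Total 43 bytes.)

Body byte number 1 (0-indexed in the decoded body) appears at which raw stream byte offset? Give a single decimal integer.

Answer: 4

Derivation:
Chunk 1: stream[0..1]='4' size=0x4=4, data at stream[3..7]='hxf9' -> body[0..4], body so far='hxf9'
Chunk 2: stream[9..10]='6' size=0x6=6, data at stream[12..18]='m4sfh6' -> body[4..10], body so far='hxf9m4sfh6'
Chunk 3: stream[20..21]='5' size=0x5=5, data at stream[23..28]='w2ch7' -> body[10..15], body so far='hxf9m4sfh6w2ch7'
Chunk 4: stream[30..31]='3' size=0x3=3, data at stream[33..36]='lb6' -> body[15..18], body so far='hxf9m4sfh6w2ch7lb6'
Chunk 5: stream[38..39]='0' size=0 (terminator). Final body='hxf9m4sfh6w2ch7lb6' (18 bytes)
Body byte 1 at stream offset 4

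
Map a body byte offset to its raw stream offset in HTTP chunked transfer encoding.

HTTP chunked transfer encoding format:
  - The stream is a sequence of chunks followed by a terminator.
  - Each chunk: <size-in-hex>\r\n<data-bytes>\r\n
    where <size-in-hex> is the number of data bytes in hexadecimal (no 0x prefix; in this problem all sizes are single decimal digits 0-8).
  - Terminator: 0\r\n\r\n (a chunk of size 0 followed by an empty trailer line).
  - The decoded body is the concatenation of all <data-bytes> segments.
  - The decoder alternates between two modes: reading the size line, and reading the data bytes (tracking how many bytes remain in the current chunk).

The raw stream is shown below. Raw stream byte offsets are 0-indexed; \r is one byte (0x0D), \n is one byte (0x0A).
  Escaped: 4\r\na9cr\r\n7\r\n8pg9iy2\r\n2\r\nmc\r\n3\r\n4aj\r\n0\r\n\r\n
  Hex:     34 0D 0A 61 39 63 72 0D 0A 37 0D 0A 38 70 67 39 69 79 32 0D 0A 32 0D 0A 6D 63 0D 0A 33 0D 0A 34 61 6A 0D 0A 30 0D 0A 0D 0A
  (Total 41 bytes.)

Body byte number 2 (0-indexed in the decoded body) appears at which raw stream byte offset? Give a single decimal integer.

Chunk 1: stream[0..1]='4' size=0x4=4, data at stream[3..7]='a9cr' -> body[0..4], body so far='a9cr'
Chunk 2: stream[9..10]='7' size=0x7=7, data at stream[12..19]='8pg9iy2' -> body[4..11], body so far='a9cr8pg9iy2'
Chunk 3: stream[21..22]='2' size=0x2=2, data at stream[24..26]='mc' -> body[11..13], body so far='a9cr8pg9iy2mc'
Chunk 4: stream[28..29]='3' size=0x3=3, data at stream[31..34]='4aj' -> body[13..16], body so far='a9cr8pg9iy2mc4aj'
Chunk 5: stream[36..37]='0' size=0 (terminator). Final body='a9cr8pg9iy2mc4aj' (16 bytes)
Body byte 2 at stream offset 5

Answer: 5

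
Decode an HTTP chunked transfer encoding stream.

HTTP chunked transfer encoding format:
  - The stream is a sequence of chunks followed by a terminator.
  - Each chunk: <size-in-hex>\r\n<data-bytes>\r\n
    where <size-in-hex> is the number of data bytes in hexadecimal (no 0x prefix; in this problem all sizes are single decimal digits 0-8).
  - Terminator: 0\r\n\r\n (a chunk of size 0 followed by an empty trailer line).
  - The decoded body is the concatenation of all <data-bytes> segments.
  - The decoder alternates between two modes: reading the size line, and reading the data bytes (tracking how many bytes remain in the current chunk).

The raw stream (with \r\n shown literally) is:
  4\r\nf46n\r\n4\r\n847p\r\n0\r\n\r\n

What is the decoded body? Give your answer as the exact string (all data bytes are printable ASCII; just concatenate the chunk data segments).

Chunk 1: stream[0..1]='4' size=0x4=4, data at stream[3..7]='f46n' -> body[0..4], body so far='f46n'
Chunk 2: stream[9..10]='4' size=0x4=4, data at stream[12..16]='847p' -> body[4..8], body so far='f46n847p'
Chunk 3: stream[18..19]='0' size=0 (terminator). Final body='f46n847p' (8 bytes)

Answer: f46n847p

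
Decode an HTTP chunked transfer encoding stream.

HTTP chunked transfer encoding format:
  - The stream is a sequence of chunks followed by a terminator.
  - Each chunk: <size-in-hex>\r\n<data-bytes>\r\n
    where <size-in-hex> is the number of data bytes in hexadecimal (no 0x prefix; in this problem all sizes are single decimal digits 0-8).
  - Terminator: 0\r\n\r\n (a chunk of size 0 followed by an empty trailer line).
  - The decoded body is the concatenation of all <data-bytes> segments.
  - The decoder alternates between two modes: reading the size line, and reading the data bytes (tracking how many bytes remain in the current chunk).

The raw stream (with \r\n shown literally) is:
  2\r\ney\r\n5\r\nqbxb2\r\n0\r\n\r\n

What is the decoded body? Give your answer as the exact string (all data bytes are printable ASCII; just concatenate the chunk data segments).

Answer: eyqbxb2

Derivation:
Chunk 1: stream[0..1]='2' size=0x2=2, data at stream[3..5]='ey' -> body[0..2], body so far='ey'
Chunk 2: stream[7..8]='5' size=0x5=5, data at stream[10..15]='qbxb2' -> body[2..7], body so far='eyqbxb2'
Chunk 3: stream[17..18]='0' size=0 (terminator). Final body='eyqbxb2' (7 bytes)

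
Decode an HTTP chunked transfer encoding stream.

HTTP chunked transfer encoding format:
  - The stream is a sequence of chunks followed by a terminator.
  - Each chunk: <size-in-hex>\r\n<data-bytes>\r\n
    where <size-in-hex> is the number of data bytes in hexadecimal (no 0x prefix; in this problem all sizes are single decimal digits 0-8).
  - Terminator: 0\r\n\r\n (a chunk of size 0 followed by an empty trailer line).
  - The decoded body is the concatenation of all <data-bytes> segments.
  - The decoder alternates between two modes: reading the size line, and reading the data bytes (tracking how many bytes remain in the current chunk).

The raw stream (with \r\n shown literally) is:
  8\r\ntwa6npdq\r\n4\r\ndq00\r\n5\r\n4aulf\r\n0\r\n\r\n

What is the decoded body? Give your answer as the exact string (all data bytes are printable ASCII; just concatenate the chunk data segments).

Answer: twa6npdqdq004aulf

Derivation:
Chunk 1: stream[0..1]='8' size=0x8=8, data at stream[3..11]='twa6npdq' -> body[0..8], body so far='twa6npdq'
Chunk 2: stream[13..14]='4' size=0x4=4, data at stream[16..20]='dq00' -> body[8..12], body so far='twa6npdqdq00'
Chunk 3: stream[22..23]='5' size=0x5=5, data at stream[25..30]='4aulf' -> body[12..17], body so far='twa6npdqdq004aulf'
Chunk 4: stream[32..33]='0' size=0 (terminator). Final body='twa6npdqdq004aulf' (17 bytes)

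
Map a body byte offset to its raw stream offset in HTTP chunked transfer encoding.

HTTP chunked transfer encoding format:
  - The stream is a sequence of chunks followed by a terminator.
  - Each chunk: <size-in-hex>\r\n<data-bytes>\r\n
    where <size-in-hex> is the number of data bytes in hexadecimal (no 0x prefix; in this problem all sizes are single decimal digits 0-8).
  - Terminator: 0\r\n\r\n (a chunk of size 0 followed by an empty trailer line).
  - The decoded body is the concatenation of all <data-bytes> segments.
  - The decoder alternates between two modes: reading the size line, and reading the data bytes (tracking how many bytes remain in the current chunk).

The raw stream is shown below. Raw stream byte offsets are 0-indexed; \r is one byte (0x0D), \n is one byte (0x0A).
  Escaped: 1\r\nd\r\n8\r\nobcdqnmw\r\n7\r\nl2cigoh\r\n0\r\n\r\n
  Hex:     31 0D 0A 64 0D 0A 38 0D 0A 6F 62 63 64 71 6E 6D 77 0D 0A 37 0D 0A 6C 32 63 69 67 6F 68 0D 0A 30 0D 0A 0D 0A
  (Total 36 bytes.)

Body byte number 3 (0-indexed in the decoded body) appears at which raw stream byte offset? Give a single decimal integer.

Answer: 11

Derivation:
Chunk 1: stream[0..1]='1' size=0x1=1, data at stream[3..4]='d' -> body[0..1], body so far='d'
Chunk 2: stream[6..7]='8' size=0x8=8, data at stream[9..17]='obcdqnmw' -> body[1..9], body so far='dobcdqnmw'
Chunk 3: stream[19..20]='7' size=0x7=7, data at stream[22..29]='l2cigoh' -> body[9..16], body so far='dobcdqnmwl2cigoh'
Chunk 4: stream[31..32]='0' size=0 (terminator). Final body='dobcdqnmwl2cigoh' (16 bytes)
Body byte 3 at stream offset 11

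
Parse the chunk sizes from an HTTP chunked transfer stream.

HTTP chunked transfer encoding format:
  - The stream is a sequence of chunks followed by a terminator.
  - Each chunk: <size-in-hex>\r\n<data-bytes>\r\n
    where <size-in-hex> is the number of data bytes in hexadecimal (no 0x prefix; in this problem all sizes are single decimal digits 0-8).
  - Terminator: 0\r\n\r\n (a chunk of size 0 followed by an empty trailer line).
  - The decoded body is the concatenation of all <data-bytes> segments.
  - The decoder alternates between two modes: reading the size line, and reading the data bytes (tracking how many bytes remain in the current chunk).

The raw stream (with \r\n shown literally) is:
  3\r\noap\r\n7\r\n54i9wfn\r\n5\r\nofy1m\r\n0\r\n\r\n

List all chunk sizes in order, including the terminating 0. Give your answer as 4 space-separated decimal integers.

Answer: 3 7 5 0

Derivation:
Chunk 1: stream[0..1]='3' size=0x3=3, data at stream[3..6]='oap' -> body[0..3], body so far='oap'
Chunk 2: stream[8..9]='7' size=0x7=7, data at stream[11..18]='54i9wfn' -> body[3..10], body so far='oap54i9wfn'
Chunk 3: stream[20..21]='5' size=0x5=5, data at stream[23..28]='ofy1m' -> body[10..15], body so far='oap54i9wfnofy1m'
Chunk 4: stream[30..31]='0' size=0 (terminator). Final body='oap54i9wfnofy1m' (15 bytes)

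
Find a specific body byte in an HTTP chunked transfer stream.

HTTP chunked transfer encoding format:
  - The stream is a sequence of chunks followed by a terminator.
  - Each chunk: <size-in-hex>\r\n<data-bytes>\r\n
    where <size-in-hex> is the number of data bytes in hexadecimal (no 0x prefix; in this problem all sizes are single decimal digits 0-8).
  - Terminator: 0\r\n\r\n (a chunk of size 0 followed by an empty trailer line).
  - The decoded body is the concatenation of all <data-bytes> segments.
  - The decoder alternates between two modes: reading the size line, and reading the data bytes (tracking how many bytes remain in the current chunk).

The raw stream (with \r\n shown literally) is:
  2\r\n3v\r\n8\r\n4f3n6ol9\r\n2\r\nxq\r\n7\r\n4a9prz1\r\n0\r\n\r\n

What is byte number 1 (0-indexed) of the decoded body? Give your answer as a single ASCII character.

Answer: v

Derivation:
Chunk 1: stream[0..1]='2' size=0x2=2, data at stream[3..5]='3v' -> body[0..2], body so far='3v'
Chunk 2: stream[7..8]='8' size=0x8=8, data at stream[10..18]='4f3n6ol9' -> body[2..10], body so far='3v4f3n6ol9'
Chunk 3: stream[20..21]='2' size=0x2=2, data at stream[23..25]='xq' -> body[10..12], body so far='3v4f3n6ol9xq'
Chunk 4: stream[27..28]='7' size=0x7=7, data at stream[30..37]='4a9prz1' -> body[12..19], body so far='3v4f3n6ol9xq4a9prz1'
Chunk 5: stream[39..40]='0' size=0 (terminator). Final body='3v4f3n6ol9xq4a9prz1' (19 bytes)
Body byte 1 = 'v'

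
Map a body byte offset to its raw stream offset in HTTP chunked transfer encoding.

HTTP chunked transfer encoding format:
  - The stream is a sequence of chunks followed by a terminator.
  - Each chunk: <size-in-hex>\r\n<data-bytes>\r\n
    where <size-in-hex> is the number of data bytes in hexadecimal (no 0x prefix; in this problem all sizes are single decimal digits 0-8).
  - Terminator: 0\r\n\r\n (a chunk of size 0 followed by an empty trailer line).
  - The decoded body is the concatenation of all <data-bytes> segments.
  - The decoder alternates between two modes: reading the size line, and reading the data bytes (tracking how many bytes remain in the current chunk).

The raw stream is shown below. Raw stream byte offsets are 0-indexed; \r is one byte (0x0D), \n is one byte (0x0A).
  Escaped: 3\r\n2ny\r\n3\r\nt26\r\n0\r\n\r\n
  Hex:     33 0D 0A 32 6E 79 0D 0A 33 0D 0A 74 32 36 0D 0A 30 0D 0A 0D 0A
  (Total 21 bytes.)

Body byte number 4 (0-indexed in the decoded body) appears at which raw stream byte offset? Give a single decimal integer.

Answer: 12

Derivation:
Chunk 1: stream[0..1]='3' size=0x3=3, data at stream[3..6]='2ny' -> body[0..3], body so far='2ny'
Chunk 2: stream[8..9]='3' size=0x3=3, data at stream[11..14]='t26' -> body[3..6], body so far='2nyt26'
Chunk 3: stream[16..17]='0' size=0 (terminator). Final body='2nyt26' (6 bytes)
Body byte 4 at stream offset 12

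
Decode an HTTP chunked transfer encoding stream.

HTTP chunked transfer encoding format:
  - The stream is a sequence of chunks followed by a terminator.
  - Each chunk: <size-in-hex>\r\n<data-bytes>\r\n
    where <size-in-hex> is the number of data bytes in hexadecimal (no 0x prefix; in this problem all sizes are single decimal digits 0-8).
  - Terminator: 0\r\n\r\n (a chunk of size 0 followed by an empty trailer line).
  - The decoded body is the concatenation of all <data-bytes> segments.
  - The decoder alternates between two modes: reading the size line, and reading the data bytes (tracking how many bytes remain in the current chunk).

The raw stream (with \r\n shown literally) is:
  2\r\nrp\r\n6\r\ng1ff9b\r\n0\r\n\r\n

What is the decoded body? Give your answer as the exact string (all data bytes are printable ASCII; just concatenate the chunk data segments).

Chunk 1: stream[0..1]='2' size=0x2=2, data at stream[3..5]='rp' -> body[0..2], body so far='rp'
Chunk 2: stream[7..8]='6' size=0x6=6, data at stream[10..16]='g1ff9b' -> body[2..8], body so far='rpg1ff9b'
Chunk 3: stream[18..19]='0' size=0 (terminator). Final body='rpg1ff9b' (8 bytes)

Answer: rpg1ff9b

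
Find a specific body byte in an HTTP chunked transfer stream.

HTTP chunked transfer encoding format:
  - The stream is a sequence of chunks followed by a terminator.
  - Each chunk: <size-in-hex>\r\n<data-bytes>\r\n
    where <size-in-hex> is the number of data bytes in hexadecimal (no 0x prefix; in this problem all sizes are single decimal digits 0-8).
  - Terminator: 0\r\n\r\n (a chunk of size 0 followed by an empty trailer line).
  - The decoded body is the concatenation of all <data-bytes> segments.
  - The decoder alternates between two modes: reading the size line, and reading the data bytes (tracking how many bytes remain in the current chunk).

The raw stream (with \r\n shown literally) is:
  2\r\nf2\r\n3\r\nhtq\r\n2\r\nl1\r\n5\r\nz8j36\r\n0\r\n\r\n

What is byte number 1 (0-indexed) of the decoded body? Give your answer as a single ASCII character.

Answer: 2

Derivation:
Chunk 1: stream[0..1]='2' size=0x2=2, data at stream[3..5]='f2' -> body[0..2], body so far='f2'
Chunk 2: stream[7..8]='3' size=0x3=3, data at stream[10..13]='htq' -> body[2..5], body so far='f2htq'
Chunk 3: stream[15..16]='2' size=0x2=2, data at stream[18..20]='l1' -> body[5..7], body so far='f2htql1'
Chunk 4: stream[22..23]='5' size=0x5=5, data at stream[25..30]='z8j36' -> body[7..12], body so far='f2htql1z8j36'
Chunk 5: stream[32..33]='0' size=0 (terminator). Final body='f2htql1z8j36' (12 bytes)
Body byte 1 = '2'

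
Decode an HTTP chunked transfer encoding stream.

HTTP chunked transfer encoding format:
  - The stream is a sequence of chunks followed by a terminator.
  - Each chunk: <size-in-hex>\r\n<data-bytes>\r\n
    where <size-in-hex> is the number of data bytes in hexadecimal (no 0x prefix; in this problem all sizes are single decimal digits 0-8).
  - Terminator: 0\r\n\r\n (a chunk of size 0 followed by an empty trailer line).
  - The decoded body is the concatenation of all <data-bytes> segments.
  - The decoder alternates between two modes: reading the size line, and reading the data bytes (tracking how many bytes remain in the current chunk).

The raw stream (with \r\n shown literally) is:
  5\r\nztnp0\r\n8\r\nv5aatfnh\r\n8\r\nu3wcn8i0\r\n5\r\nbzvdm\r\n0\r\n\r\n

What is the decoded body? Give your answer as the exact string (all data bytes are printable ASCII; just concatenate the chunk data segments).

Chunk 1: stream[0..1]='5' size=0x5=5, data at stream[3..8]='ztnp0' -> body[0..5], body so far='ztnp0'
Chunk 2: stream[10..11]='8' size=0x8=8, data at stream[13..21]='v5aatfnh' -> body[5..13], body so far='ztnp0v5aatfnh'
Chunk 3: stream[23..24]='8' size=0x8=8, data at stream[26..34]='u3wcn8i0' -> body[13..21], body so far='ztnp0v5aatfnhu3wcn8i0'
Chunk 4: stream[36..37]='5' size=0x5=5, data at stream[39..44]='bzvdm' -> body[21..26], body so far='ztnp0v5aatfnhu3wcn8i0bzvdm'
Chunk 5: stream[46..47]='0' size=0 (terminator). Final body='ztnp0v5aatfnhu3wcn8i0bzvdm' (26 bytes)

Answer: ztnp0v5aatfnhu3wcn8i0bzvdm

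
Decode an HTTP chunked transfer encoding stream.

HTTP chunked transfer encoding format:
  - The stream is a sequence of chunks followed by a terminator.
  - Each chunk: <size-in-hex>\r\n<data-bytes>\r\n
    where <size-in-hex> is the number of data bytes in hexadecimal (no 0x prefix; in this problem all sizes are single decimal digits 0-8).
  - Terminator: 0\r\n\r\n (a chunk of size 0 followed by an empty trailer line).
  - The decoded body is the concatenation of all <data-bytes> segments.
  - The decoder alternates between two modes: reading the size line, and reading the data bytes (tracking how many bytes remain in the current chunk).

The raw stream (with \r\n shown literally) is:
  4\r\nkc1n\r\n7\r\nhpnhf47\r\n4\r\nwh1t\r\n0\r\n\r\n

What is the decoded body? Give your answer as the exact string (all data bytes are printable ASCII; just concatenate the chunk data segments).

Chunk 1: stream[0..1]='4' size=0x4=4, data at stream[3..7]='kc1n' -> body[0..4], body so far='kc1n'
Chunk 2: stream[9..10]='7' size=0x7=7, data at stream[12..19]='hpnhf47' -> body[4..11], body so far='kc1nhpnhf47'
Chunk 3: stream[21..22]='4' size=0x4=4, data at stream[24..28]='wh1t' -> body[11..15], body so far='kc1nhpnhf47wh1t'
Chunk 4: stream[30..31]='0' size=0 (terminator). Final body='kc1nhpnhf47wh1t' (15 bytes)

Answer: kc1nhpnhf47wh1t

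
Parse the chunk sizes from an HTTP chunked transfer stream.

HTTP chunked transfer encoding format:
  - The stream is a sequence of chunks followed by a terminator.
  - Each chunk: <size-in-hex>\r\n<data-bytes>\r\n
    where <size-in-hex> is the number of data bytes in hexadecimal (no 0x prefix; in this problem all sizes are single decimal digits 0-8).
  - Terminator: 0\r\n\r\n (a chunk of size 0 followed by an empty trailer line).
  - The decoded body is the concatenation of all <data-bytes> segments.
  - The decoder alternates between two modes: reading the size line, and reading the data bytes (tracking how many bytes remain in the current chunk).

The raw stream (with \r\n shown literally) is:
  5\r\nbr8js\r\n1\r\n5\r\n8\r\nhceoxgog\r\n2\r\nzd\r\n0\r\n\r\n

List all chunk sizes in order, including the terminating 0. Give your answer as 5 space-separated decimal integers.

Chunk 1: stream[0..1]='5' size=0x5=5, data at stream[3..8]='br8js' -> body[0..5], body so far='br8js'
Chunk 2: stream[10..11]='1' size=0x1=1, data at stream[13..14]='5' -> body[5..6], body so far='br8js5'
Chunk 3: stream[16..17]='8' size=0x8=8, data at stream[19..27]='hceoxgog' -> body[6..14], body so far='br8js5hceoxgog'
Chunk 4: stream[29..30]='2' size=0x2=2, data at stream[32..34]='zd' -> body[14..16], body so far='br8js5hceoxgogzd'
Chunk 5: stream[36..37]='0' size=0 (terminator). Final body='br8js5hceoxgogzd' (16 bytes)

Answer: 5 1 8 2 0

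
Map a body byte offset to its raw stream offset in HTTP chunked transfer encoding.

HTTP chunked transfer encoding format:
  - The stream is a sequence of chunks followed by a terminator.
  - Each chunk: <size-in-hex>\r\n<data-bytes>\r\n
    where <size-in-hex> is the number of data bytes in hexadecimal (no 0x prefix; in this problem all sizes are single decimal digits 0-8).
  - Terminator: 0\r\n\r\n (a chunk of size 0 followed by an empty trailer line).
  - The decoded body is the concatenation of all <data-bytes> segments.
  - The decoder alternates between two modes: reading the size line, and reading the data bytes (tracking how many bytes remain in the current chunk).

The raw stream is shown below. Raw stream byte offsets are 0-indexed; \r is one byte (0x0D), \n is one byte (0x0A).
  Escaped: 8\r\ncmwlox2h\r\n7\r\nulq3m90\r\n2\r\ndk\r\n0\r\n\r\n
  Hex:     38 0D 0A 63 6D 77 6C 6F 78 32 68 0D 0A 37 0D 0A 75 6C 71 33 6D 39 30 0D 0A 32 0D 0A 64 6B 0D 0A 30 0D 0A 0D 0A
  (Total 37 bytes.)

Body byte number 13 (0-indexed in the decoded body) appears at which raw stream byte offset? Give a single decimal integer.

Chunk 1: stream[0..1]='8' size=0x8=8, data at stream[3..11]='cmwlox2h' -> body[0..8], body so far='cmwlox2h'
Chunk 2: stream[13..14]='7' size=0x7=7, data at stream[16..23]='ulq3m90' -> body[8..15], body so far='cmwlox2hulq3m90'
Chunk 3: stream[25..26]='2' size=0x2=2, data at stream[28..30]='dk' -> body[15..17], body so far='cmwlox2hulq3m90dk'
Chunk 4: stream[32..33]='0' size=0 (terminator). Final body='cmwlox2hulq3m90dk' (17 bytes)
Body byte 13 at stream offset 21

Answer: 21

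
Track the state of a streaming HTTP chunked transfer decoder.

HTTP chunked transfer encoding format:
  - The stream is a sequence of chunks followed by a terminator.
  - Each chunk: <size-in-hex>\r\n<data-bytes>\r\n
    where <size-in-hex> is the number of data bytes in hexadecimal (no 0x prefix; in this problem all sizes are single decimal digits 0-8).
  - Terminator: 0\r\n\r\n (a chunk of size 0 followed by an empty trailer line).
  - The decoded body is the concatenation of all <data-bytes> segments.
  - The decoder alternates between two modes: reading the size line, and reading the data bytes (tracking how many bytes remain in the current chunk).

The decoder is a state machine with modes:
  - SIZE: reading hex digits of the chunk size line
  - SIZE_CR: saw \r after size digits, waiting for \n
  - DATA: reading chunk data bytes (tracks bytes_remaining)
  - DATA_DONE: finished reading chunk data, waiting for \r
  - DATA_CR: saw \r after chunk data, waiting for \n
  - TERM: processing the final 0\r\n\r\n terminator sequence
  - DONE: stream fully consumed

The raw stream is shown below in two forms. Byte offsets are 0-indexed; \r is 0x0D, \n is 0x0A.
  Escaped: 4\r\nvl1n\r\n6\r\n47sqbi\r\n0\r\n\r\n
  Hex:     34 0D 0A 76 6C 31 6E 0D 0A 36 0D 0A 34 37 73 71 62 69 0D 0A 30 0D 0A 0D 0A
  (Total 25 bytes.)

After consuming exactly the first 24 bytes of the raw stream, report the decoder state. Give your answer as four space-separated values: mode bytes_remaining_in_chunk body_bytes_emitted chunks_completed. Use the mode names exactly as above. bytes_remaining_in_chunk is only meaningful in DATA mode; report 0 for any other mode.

Answer: TERM 0 10 2

Derivation:
Byte 0 = '4': mode=SIZE remaining=0 emitted=0 chunks_done=0
Byte 1 = 0x0D: mode=SIZE_CR remaining=0 emitted=0 chunks_done=0
Byte 2 = 0x0A: mode=DATA remaining=4 emitted=0 chunks_done=0
Byte 3 = 'v': mode=DATA remaining=3 emitted=1 chunks_done=0
Byte 4 = 'l': mode=DATA remaining=2 emitted=2 chunks_done=0
Byte 5 = '1': mode=DATA remaining=1 emitted=3 chunks_done=0
Byte 6 = 'n': mode=DATA_DONE remaining=0 emitted=4 chunks_done=0
Byte 7 = 0x0D: mode=DATA_CR remaining=0 emitted=4 chunks_done=0
Byte 8 = 0x0A: mode=SIZE remaining=0 emitted=4 chunks_done=1
Byte 9 = '6': mode=SIZE remaining=0 emitted=4 chunks_done=1
Byte 10 = 0x0D: mode=SIZE_CR remaining=0 emitted=4 chunks_done=1
Byte 11 = 0x0A: mode=DATA remaining=6 emitted=4 chunks_done=1
Byte 12 = '4': mode=DATA remaining=5 emitted=5 chunks_done=1
Byte 13 = '7': mode=DATA remaining=4 emitted=6 chunks_done=1
Byte 14 = 's': mode=DATA remaining=3 emitted=7 chunks_done=1
Byte 15 = 'q': mode=DATA remaining=2 emitted=8 chunks_done=1
Byte 16 = 'b': mode=DATA remaining=1 emitted=9 chunks_done=1
Byte 17 = 'i': mode=DATA_DONE remaining=0 emitted=10 chunks_done=1
Byte 18 = 0x0D: mode=DATA_CR remaining=0 emitted=10 chunks_done=1
Byte 19 = 0x0A: mode=SIZE remaining=0 emitted=10 chunks_done=2
Byte 20 = '0': mode=SIZE remaining=0 emitted=10 chunks_done=2
Byte 21 = 0x0D: mode=SIZE_CR remaining=0 emitted=10 chunks_done=2
Byte 22 = 0x0A: mode=TERM remaining=0 emitted=10 chunks_done=2
Byte 23 = 0x0D: mode=TERM remaining=0 emitted=10 chunks_done=2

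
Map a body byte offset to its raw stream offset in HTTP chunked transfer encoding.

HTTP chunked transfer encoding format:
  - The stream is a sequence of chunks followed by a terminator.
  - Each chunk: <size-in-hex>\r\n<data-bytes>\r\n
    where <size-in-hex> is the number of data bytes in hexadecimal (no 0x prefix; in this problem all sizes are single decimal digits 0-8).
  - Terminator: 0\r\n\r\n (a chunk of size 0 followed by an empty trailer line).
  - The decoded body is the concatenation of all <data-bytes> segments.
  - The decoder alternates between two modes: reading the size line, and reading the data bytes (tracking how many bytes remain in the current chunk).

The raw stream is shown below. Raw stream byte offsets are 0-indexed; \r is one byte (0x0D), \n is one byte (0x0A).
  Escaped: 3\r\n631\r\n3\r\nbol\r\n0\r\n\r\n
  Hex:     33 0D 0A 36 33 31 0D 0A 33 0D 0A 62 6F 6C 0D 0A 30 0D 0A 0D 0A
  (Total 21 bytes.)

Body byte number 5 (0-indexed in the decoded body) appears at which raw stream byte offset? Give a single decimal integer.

Answer: 13

Derivation:
Chunk 1: stream[0..1]='3' size=0x3=3, data at stream[3..6]='631' -> body[0..3], body so far='631'
Chunk 2: stream[8..9]='3' size=0x3=3, data at stream[11..14]='bol' -> body[3..6], body so far='631bol'
Chunk 3: stream[16..17]='0' size=0 (terminator). Final body='631bol' (6 bytes)
Body byte 5 at stream offset 13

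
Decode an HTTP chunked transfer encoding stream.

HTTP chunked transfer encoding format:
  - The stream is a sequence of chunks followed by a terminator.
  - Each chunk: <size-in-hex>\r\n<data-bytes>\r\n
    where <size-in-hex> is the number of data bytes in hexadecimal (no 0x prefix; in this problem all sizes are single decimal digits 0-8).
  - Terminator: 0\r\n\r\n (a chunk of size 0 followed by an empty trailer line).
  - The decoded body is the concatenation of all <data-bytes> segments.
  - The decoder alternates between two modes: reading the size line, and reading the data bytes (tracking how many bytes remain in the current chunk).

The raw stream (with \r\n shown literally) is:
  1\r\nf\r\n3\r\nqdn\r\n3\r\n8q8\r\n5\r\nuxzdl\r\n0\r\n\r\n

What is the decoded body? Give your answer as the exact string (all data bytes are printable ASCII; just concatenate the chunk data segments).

Chunk 1: stream[0..1]='1' size=0x1=1, data at stream[3..4]='f' -> body[0..1], body so far='f'
Chunk 2: stream[6..7]='3' size=0x3=3, data at stream[9..12]='qdn' -> body[1..4], body so far='fqdn'
Chunk 3: stream[14..15]='3' size=0x3=3, data at stream[17..20]='8q8' -> body[4..7], body so far='fqdn8q8'
Chunk 4: stream[22..23]='5' size=0x5=5, data at stream[25..30]='uxzdl' -> body[7..12], body so far='fqdn8q8uxzdl'
Chunk 5: stream[32..33]='0' size=0 (terminator). Final body='fqdn8q8uxzdl' (12 bytes)

Answer: fqdn8q8uxzdl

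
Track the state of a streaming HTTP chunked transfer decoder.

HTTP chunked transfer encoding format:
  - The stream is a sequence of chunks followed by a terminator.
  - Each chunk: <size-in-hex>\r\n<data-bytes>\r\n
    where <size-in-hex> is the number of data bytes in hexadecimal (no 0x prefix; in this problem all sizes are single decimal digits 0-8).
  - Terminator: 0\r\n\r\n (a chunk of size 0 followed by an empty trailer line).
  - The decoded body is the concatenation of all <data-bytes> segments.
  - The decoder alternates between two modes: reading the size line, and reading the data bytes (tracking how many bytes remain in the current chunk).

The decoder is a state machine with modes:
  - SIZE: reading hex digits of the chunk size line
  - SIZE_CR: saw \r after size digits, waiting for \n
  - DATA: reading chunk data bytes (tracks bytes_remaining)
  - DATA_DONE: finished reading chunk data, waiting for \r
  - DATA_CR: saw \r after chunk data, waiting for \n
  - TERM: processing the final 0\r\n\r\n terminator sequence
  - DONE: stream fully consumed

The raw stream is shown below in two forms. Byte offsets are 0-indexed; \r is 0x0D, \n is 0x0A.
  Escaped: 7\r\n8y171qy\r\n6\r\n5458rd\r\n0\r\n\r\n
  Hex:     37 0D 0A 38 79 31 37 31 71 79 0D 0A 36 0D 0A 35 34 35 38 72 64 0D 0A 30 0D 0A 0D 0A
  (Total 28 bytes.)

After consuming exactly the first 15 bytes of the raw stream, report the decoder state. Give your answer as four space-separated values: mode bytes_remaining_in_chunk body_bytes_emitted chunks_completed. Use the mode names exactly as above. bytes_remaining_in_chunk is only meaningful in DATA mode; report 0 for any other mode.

Byte 0 = '7': mode=SIZE remaining=0 emitted=0 chunks_done=0
Byte 1 = 0x0D: mode=SIZE_CR remaining=0 emitted=0 chunks_done=0
Byte 2 = 0x0A: mode=DATA remaining=7 emitted=0 chunks_done=0
Byte 3 = '8': mode=DATA remaining=6 emitted=1 chunks_done=0
Byte 4 = 'y': mode=DATA remaining=5 emitted=2 chunks_done=0
Byte 5 = '1': mode=DATA remaining=4 emitted=3 chunks_done=0
Byte 6 = '7': mode=DATA remaining=3 emitted=4 chunks_done=0
Byte 7 = '1': mode=DATA remaining=2 emitted=5 chunks_done=0
Byte 8 = 'q': mode=DATA remaining=1 emitted=6 chunks_done=0
Byte 9 = 'y': mode=DATA_DONE remaining=0 emitted=7 chunks_done=0
Byte 10 = 0x0D: mode=DATA_CR remaining=0 emitted=7 chunks_done=0
Byte 11 = 0x0A: mode=SIZE remaining=0 emitted=7 chunks_done=1
Byte 12 = '6': mode=SIZE remaining=0 emitted=7 chunks_done=1
Byte 13 = 0x0D: mode=SIZE_CR remaining=0 emitted=7 chunks_done=1
Byte 14 = 0x0A: mode=DATA remaining=6 emitted=7 chunks_done=1

Answer: DATA 6 7 1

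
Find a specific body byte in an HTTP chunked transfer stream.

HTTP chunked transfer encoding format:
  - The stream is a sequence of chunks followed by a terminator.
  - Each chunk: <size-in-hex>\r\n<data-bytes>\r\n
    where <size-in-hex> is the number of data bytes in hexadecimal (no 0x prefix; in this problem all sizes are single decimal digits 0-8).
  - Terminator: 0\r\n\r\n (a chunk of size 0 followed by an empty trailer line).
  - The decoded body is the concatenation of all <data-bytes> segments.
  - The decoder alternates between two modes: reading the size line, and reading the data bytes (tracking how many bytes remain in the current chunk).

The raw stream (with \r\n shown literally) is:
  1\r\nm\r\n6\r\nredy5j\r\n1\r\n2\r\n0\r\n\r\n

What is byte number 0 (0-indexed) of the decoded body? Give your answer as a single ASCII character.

Chunk 1: stream[0..1]='1' size=0x1=1, data at stream[3..4]='m' -> body[0..1], body so far='m'
Chunk 2: stream[6..7]='6' size=0x6=6, data at stream[9..15]='redy5j' -> body[1..7], body so far='mredy5j'
Chunk 3: stream[17..18]='1' size=0x1=1, data at stream[20..21]='2' -> body[7..8], body so far='mredy5j2'
Chunk 4: stream[23..24]='0' size=0 (terminator). Final body='mredy5j2' (8 bytes)
Body byte 0 = 'm'

Answer: m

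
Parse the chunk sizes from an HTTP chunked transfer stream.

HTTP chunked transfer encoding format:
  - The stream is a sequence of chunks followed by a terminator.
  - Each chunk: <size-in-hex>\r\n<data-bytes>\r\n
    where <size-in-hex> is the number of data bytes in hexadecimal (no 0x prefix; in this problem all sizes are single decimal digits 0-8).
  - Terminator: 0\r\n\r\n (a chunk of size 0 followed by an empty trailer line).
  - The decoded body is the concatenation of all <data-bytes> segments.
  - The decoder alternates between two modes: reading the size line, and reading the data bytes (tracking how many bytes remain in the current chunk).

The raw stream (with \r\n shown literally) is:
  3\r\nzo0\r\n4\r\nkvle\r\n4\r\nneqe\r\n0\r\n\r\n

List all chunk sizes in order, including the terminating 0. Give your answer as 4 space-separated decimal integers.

Chunk 1: stream[0..1]='3' size=0x3=3, data at stream[3..6]='zo0' -> body[0..3], body so far='zo0'
Chunk 2: stream[8..9]='4' size=0x4=4, data at stream[11..15]='kvle' -> body[3..7], body so far='zo0kvle'
Chunk 3: stream[17..18]='4' size=0x4=4, data at stream[20..24]='neqe' -> body[7..11], body so far='zo0kvleneqe'
Chunk 4: stream[26..27]='0' size=0 (terminator). Final body='zo0kvleneqe' (11 bytes)

Answer: 3 4 4 0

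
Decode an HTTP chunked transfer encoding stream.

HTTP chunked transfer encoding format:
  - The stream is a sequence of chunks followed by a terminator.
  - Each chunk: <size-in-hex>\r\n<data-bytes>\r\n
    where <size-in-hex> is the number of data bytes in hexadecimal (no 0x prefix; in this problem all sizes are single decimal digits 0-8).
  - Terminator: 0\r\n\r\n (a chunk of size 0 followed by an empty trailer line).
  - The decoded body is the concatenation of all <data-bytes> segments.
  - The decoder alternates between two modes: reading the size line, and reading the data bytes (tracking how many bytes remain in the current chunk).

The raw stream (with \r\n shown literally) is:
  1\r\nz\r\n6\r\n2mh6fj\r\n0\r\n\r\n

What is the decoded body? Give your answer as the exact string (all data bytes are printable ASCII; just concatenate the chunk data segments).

Answer: z2mh6fj

Derivation:
Chunk 1: stream[0..1]='1' size=0x1=1, data at stream[3..4]='z' -> body[0..1], body so far='z'
Chunk 2: stream[6..7]='6' size=0x6=6, data at stream[9..15]='2mh6fj' -> body[1..7], body so far='z2mh6fj'
Chunk 3: stream[17..18]='0' size=0 (terminator). Final body='z2mh6fj' (7 bytes)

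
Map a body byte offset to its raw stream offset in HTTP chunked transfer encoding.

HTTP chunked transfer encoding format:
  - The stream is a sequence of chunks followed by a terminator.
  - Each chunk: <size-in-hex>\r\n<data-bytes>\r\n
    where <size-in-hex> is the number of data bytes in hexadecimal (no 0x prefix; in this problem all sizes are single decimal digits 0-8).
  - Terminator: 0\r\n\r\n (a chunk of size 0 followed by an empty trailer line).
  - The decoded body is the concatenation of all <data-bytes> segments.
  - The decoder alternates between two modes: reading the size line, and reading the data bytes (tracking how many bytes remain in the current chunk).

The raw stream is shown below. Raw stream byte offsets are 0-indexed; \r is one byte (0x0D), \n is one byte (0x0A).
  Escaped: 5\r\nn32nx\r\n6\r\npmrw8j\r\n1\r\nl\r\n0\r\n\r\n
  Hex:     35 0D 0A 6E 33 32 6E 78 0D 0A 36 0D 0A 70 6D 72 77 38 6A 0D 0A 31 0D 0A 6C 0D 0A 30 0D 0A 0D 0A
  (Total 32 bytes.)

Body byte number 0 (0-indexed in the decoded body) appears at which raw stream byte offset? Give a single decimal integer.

Answer: 3

Derivation:
Chunk 1: stream[0..1]='5' size=0x5=5, data at stream[3..8]='n32nx' -> body[0..5], body so far='n32nx'
Chunk 2: stream[10..11]='6' size=0x6=6, data at stream[13..19]='pmrw8j' -> body[5..11], body so far='n32nxpmrw8j'
Chunk 3: stream[21..22]='1' size=0x1=1, data at stream[24..25]='l' -> body[11..12], body so far='n32nxpmrw8jl'
Chunk 4: stream[27..28]='0' size=0 (terminator). Final body='n32nxpmrw8jl' (12 bytes)
Body byte 0 at stream offset 3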